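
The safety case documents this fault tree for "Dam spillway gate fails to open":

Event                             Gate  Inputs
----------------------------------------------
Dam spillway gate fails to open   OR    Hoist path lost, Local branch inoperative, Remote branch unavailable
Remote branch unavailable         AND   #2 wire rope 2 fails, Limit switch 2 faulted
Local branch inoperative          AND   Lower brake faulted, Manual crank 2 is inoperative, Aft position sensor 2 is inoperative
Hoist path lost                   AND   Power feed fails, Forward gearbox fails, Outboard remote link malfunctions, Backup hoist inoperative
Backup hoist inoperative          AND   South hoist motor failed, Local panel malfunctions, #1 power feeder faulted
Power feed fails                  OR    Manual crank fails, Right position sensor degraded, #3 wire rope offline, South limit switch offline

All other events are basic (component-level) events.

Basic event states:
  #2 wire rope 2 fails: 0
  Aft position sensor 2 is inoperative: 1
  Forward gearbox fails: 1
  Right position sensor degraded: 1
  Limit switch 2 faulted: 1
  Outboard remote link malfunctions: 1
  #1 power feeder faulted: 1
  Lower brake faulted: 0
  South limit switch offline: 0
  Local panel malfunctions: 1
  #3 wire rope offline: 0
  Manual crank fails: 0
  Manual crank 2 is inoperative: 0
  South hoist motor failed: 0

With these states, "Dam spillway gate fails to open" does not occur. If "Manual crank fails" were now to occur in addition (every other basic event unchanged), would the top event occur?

No

Counterfactual: set "Manual crank fails" to occurred.
Power feed fails [OR]: Manual crank fails=occurs, Right position sensor degraded=occurs, #3 wire rope offline=not, South limit switch offline=not → at least one input occurs → occurs.
Backup hoist inoperative [AND]: South hoist motor failed=not, Local panel malfunctions=occurs, #1 power feeder faulted=occurs → not all inputs occur → does not occur.
Hoist path lost [AND]: Power feed fails=occurs, Forward gearbox fails=occurs, Outboard remote link malfunctions=occurs, Backup hoist inoperative=not → not all inputs occur → does not occur.
Local branch inoperative [AND]: Lower brake faulted=not, Manual crank 2 is inoperative=not, Aft position sensor 2 is inoperative=occurs → not all inputs occur → does not occur.
Remote branch unavailable [AND]: #2 wire rope 2 fails=not, Limit switch 2 faulted=occurs → not all inputs occur → does not occur.
Dam spillway gate fails to open [OR]: Hoist path lost=not, Local branch inoperative=not, Remote branch unavailable=not → no input occurs → does not occur.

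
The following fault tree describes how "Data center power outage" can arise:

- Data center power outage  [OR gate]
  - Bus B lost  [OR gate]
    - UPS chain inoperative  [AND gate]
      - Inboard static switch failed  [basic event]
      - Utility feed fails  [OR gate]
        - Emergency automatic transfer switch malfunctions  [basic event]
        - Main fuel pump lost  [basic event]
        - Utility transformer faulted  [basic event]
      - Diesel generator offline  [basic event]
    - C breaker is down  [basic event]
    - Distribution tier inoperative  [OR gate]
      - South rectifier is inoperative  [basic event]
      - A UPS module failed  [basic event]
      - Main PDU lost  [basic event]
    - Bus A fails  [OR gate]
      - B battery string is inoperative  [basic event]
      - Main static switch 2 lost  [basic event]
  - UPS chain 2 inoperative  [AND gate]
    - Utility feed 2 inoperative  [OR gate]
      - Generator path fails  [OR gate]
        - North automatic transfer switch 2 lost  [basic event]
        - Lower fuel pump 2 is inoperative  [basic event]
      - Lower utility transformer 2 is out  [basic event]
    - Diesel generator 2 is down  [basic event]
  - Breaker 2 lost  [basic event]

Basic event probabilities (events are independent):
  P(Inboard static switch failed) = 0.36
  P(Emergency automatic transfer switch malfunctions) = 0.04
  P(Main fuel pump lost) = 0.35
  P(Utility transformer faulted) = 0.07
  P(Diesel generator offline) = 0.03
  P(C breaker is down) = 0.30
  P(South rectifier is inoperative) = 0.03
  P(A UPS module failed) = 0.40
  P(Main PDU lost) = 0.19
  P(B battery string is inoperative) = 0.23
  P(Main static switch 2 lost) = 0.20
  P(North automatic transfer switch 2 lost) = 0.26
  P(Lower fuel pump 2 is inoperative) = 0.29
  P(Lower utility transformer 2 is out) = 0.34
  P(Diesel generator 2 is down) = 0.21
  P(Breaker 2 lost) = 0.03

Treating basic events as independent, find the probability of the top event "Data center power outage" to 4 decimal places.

0.8306

P(Utility feed fails) [OR] = 1 − (1−0.04) × (1−0.35) × (1−0.07) = 0.419680
P(UPS chain inoperative) [AND] = 0.36 × 0.419680 × 0.03 = 0.004533
P(Distribution tier inoperative) [OR] = 1 − (1−0.03) × (1−0.40) × (1−0.19) = 0.528580
P(Bus A fails) [OR] = 1 − (1−0.23) × (1−0.20) = 0.384000
P(Bus B lost) [OR] = 1 − (1−0.004533) × (1−0.30) × (1−0.528580) × (1−0.384000) = 0.797645
P(Generator path fails) [OR] = 1 − (1−0.26) × (1−0.29) = 0.474600
P(Utility feed 2 inoperative) [OR] = 1 − (1−0.474600) × (1−0.34) = 0.653236
P(UPS chain 2 inoperative) [AND] = 0.653236 × 0.21 = 0.137180
P(Data center power outage) [OR] = 1 − (1−0.797645) × (1−0.137180) × (1−0.03) = 0.830642
Rounded to 4 decimal places: P(Data center power outage) ≈ 0.8306.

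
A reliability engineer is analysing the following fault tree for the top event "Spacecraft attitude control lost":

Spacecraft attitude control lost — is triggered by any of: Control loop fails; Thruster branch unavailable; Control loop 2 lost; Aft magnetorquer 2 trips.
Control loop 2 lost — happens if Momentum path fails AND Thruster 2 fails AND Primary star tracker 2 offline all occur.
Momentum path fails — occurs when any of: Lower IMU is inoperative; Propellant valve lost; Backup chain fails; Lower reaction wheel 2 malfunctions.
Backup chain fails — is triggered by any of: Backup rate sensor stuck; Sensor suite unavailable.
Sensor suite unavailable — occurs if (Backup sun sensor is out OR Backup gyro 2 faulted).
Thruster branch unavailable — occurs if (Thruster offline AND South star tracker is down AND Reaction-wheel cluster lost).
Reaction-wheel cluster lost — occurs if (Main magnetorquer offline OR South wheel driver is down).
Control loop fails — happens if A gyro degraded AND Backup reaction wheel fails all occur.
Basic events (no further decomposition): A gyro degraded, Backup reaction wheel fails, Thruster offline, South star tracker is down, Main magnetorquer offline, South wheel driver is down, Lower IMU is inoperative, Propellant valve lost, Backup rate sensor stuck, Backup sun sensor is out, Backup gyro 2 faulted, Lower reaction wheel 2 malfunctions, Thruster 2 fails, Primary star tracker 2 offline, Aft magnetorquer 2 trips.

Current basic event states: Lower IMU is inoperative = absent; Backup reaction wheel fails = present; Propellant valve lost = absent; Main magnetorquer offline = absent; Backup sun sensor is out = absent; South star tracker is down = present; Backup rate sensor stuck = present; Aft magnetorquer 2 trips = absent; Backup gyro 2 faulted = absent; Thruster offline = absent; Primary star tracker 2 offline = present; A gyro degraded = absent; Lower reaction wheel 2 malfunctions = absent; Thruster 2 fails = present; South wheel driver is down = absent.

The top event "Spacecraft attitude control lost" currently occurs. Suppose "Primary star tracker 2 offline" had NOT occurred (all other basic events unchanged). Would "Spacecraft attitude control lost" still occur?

Counterfactual: set "Primary star tracker 2 offline" to not occurred.
Control loop fails [AND]: A gyro degraded=not, Backup reaction wheel fails=occurs → not all inputs occur → does not occur.
Reaction-wheel cluster lost [OR]: Main magnetorquer offline=not, South wheel driver is down=not → no input occurs → does not occur.
Thruster branch unavailable [AND]: Thruster offline=not, South star tracker is down=occurs, Reaction-wheel cluster lost=not → not all inputs occur → does not occur.
Sensor suite unavailable [OR]: Backup sun sensor is out=not, Backup gyro 2 faulted=not → no input occurs → does not occur.
Backup chain fails [OR]: Backup rate sensor stuck=occurs, Sensor suite unavailable=not → at least one input occurs → occurs.
Momentum path fails [OR]: Lower IMU is inoperative=not, Propellant valve lost=not, Backup chain fails=occurs, Lower reaction wheel 2 malfunctions=not → at least one input occurs → occurs.
Control loop 2 lost [AND]: Momentum path fails=occurs, Thruster 2 fails=occurs, Primary star tracker 2 offline=not → not all inputs occur → does not occur.
Spacecraft attitude control lost [OR]: Control loop fails=not, Thruster branch unavailable=not, Control loop 2 lost=not, Aft magnetorquer 2 trips=not → no input occurs → does not occur.

No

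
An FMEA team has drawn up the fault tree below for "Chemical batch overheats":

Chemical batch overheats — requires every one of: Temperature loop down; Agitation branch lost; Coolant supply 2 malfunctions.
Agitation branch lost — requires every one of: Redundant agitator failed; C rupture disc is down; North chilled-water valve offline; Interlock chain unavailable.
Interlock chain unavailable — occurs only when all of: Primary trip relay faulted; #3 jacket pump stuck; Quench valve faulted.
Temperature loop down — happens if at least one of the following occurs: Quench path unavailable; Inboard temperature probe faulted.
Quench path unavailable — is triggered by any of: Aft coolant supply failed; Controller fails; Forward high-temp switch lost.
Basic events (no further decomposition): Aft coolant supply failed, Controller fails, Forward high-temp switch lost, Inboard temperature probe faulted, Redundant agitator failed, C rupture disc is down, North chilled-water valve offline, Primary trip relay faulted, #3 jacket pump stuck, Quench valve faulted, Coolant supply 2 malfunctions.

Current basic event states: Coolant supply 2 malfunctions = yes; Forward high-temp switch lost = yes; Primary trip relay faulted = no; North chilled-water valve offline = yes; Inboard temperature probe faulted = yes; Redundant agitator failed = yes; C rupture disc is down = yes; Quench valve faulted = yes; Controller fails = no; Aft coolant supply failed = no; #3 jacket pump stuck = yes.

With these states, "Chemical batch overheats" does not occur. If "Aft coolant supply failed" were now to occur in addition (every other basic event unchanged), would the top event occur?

Counterfactual: set "Aft coolant supply failed" to occurred.
Quench path unavailable [OR]: Aft coolant supply failed=occurs, Controller fails=not, Forward high-temp switch lost=occurs → at least one input occurs → occurs.
Temperature loop down [OR]: Quench path unavailable=occurs, Inboard temperature probe faulted=occurs → at least one input occurs → occurs.
Interlock chain unavailable [AND]: Primary trip relay faulted=not, #3 jacket pump stuck=occurs, Quench valve faulted=occurs → not all inputs occur → does not occur.
Agitation branch lost [AND]: Redundant agitator failed=occurs, C rupture disc is down=occurs, North chilled-water valve offline=occurs, Interlock chain unavailable=not → not all inputs occur → does not occur.
Chemical batch overheats [AND]: Temperature loop down=occurs, Agitation branch lost=not, Coolant supply 2 malfunctions=occurs → not all inputs occur → does not occur.

No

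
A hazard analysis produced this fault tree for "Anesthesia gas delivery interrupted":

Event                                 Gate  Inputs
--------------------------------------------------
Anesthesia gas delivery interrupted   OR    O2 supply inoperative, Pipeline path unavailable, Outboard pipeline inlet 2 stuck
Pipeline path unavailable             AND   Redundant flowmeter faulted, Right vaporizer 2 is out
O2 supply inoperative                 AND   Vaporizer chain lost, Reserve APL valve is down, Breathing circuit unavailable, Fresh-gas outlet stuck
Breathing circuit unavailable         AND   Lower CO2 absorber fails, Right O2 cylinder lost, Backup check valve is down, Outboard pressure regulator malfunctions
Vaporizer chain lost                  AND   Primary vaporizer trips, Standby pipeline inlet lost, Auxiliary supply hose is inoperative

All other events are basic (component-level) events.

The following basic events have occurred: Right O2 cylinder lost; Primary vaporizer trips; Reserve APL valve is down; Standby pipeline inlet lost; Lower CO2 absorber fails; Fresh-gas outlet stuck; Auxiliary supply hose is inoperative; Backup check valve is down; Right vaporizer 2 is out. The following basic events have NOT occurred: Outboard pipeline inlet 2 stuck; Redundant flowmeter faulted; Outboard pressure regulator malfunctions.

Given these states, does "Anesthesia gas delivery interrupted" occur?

Vaporizer chain lost [AND]: Primary vaporizer trips=occurs, Standby pipeline inlet lost=occurs, Auxiliary supply hose is inoperative=occurs → all inputs occur → occurs.
Breathing circuit unavailable [AND]: Lower CO2 absorber fails=occurs, Right O2 cylinder lost=occurs, Backup check valve is down=occurs, Outboard pressure regulator malfunctions=not → not all inputs occur → does not occur.
O2 supply inoperative [AND]: Vaporizer chain lost=occurs, Reserve APL valve is down=occurs, Breathing circuit unavailable=not, Fresh-gas outlet stuck=occurs → not all inputs occur → does not occur.
Pipeline path unavailable [AND]: Redundant flowmeter faulted=not, Right vaporizer 2 is out=occurs → not all inputs occur → does not occur.
Anesthesia gas delivery interrupted [OR]: O2 supply inoperative=not, Pipeline path unavailable=not, Outboard pipeline inlet 2 stuck=not → no input occurs → does not occur.

No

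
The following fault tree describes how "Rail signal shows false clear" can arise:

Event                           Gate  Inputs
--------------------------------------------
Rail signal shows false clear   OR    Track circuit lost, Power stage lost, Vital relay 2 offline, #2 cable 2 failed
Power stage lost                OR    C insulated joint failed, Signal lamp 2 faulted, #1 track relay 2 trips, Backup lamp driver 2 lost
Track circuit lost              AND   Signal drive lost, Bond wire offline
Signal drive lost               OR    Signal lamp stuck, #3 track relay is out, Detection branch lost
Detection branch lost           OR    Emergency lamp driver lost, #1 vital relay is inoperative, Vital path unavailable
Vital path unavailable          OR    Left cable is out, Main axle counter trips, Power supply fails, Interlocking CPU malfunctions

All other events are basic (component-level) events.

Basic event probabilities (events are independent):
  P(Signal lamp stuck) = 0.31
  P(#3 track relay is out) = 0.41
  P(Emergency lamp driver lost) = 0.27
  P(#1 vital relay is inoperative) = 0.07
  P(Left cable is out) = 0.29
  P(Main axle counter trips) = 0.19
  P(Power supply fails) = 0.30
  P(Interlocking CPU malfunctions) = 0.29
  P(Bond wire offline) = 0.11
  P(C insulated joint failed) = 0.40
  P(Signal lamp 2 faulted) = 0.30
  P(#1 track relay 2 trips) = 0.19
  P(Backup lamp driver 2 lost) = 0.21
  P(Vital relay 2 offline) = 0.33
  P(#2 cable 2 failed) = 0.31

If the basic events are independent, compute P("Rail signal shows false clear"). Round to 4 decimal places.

P(Vital path unavailable) [OR] = 1 − (1−0.29) × (1−0.19) × (1−0.30) × (1−0.29) = 0.714175
P(Detection branch lost) [OR] = 1 − (1−0.27) × (1−0.07) × (1−0.714175) = 0.805953
P(Signal drive lost) [OR] = 1 − (1−0.31) × (1−0.41) × (1−0.805953) = 0.921003
P(Track circuit lost) [AND] = 0.921003 × 0.11 = 0.101310
P(Power stage lost) [OR] = 1 − (1−0.40) × (1−0.30) × (1−0.19) × (1−0.21) = 0.731242
P(Rail signal shows false clear) [OR] = 1 − (1−0.101310) × (1−0.731242) × (1−0.33) × (1−0.31) = 0.888341
Rounded to 4 decimal places: P(Rail signal shows false clear) ≈ 0.8883.

0.8883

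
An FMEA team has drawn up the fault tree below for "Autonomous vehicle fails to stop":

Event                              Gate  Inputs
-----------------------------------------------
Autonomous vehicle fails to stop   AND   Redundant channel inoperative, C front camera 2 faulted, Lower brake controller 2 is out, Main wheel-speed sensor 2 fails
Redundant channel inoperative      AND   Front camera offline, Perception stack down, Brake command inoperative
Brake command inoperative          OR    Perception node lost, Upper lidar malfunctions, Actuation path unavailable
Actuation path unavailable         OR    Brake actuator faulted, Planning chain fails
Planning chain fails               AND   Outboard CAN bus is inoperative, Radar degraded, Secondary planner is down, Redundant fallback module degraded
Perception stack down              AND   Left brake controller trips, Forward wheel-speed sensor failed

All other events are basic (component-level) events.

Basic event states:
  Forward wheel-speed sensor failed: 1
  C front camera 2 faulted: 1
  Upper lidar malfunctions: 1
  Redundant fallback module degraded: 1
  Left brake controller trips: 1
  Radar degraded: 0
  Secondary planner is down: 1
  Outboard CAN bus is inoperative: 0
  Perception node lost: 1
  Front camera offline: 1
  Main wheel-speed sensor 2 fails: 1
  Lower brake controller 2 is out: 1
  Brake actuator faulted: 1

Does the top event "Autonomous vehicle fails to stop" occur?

Perception stack down [AND]: Left brake controller trips=occurs, Forward wheel-speed sensor failed=occurs → all inputs occur → occurs.
Planning chain fails [AND]: Outboard CAN bus is inoperative=not, Radar degraded=not, Secondary planner is down=occurs, Redundant fallback module degraded=occurs → not all inputs occur → does not occur.
Actuation path unavailable [OR]: Brake actuator faulted=occurs, Planning chain fails=not → at least one input occurs → occurs.
Brake command inoperative [OR]: Perception node lost=occurs, Upper lidar malfunctions=occurs, Actuation path unavailable=occurs → at least one input occurs → occurs.
Redundant channel inoperative [AND]: Front camera offline=occurs, Perception stack down=occurs, Brake command inoperative=occurs → all inputs occur → occurs.
Autonomous vehicle fails to stop [AND]: Redundant channel inoperative=occurs, C front camera 2 faulted=occurs, Lower brake controller 2 is out=occurs, Main wheel-speed sensor 2 fails=occurs → all inputs occur → occurs.

Yes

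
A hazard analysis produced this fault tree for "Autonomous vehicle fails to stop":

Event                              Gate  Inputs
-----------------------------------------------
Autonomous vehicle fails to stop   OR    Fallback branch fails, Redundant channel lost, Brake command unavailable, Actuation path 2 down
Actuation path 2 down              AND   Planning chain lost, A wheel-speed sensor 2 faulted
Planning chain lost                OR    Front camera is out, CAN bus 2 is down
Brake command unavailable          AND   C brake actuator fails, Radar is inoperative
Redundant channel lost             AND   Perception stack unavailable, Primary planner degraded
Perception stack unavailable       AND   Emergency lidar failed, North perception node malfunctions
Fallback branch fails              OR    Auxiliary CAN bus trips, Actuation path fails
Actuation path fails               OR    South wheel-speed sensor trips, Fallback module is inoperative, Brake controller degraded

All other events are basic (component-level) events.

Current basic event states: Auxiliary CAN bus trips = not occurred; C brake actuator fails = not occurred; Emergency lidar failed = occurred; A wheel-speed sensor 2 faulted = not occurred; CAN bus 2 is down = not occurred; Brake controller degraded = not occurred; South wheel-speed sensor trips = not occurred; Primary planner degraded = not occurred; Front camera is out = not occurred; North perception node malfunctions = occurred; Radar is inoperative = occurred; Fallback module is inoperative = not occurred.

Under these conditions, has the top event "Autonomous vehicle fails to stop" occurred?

No

Actuation path fails [OR]: South wheel-speed sensor trips=not, Fallback module is inoperative=not, Brake controller degraded=not → no input occurs → does not occur.
Fallback branch fails [OR]: Auxiliary CAN bus trips=not, Actuation path fails=not → no input occurs → does not occur.
Perception stack unavailable [AND]: Emergency lidar failed=occurs, North perception node malfunctions=occurs → all inputs occur → occurs.
Redundant channel lost [AND]: Perception stack unavailable=occurs, Primary planner degraded=not → not all inputs occur → does not occur.
Brake command unavailable [AND]: C brake actuator fails=not, Radar is inoperative=occurs → not all inputs occur → does not occur.
Planning chain lost [OR]: Front camera is out=not, CAN bus 2 is down=not → no input occurs → does not occur.
Actuation path 2 down [AND]: Planning chain lost=not, A wheel-speed sensor 2 faulted=not → not all inputs occur → does not occur.
Autonomous vehicle fails to stop [OR]: Fallback branch fails=not, Redundant channel lost=not, Brake command unavailable=not, Actuation path 2 down=not → no input occurs → does not occur.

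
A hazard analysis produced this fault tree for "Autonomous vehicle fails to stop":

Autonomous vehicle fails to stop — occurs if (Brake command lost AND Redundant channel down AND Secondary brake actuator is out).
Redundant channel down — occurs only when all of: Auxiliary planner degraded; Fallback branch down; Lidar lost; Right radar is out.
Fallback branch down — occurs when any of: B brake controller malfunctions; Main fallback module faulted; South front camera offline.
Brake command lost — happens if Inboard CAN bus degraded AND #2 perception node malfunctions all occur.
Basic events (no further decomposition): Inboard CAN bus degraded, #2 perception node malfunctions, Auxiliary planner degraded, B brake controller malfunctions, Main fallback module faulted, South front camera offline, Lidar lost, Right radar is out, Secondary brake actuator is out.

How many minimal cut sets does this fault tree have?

3

Brake command lost [AND]: one cut set from each child combined → 1 × 1 = 1 cut set(s).
Fallback branch down [OR]: union of children's cut sets → 3 cut set(s).
Redundant channel down [AND]: one cut set from each child combined → 1 × 3 × 1 × 1 = 3 cut set(s).
Autonomous vehicle fails to stop [AND]: one cut set from each child combined → 1 × 3 × 1 = 3 cut set(s).
Minimal cut sets: {#2 perception node malfunctions, Auxiliary planner degraded, B brake controller malfunctions, Inboard CAN bus degraded, Lidar lost, Right radar is out, Secondary brake actuator is out}; {#2 perception node malfunctions, Auxiliary planner degraded, Inboard CAN bus degraded, Lidar lost, Main fallback module faulted, Right radar is out, Secondary brake actuator is out}; {#2 perception node malfunctions, Auxiliary planner degraded, Inboard CAN bus degraded, Lidar lost, Right radar is out, Secondary brake actuator is out, South front camera offline}.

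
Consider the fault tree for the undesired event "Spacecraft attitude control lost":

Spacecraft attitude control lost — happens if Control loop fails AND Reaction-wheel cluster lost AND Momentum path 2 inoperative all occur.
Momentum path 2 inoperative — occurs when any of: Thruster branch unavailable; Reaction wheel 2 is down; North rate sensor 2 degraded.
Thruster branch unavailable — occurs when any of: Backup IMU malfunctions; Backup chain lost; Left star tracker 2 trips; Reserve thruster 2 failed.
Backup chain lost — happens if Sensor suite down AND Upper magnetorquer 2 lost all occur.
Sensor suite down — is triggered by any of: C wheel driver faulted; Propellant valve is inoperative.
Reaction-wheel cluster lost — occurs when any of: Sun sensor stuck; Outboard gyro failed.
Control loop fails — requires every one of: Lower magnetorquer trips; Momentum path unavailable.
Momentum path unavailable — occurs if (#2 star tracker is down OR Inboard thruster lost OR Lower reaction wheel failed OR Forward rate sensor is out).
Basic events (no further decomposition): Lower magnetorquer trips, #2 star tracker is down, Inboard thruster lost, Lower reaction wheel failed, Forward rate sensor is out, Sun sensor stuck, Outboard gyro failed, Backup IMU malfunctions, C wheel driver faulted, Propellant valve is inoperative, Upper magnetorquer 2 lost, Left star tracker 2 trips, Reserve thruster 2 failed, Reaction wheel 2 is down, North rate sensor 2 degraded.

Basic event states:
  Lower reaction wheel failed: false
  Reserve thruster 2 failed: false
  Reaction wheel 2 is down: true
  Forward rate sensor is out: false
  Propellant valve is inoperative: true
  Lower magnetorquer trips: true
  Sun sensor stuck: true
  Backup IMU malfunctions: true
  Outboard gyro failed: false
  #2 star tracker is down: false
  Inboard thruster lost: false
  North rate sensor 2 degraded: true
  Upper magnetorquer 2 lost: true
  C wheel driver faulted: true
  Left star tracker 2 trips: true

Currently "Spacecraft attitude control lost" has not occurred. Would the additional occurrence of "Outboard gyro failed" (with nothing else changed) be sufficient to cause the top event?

Counterfactual: set "Outboard gyro failed" to occurred.
Momentum path unavailable [OR]: #2 star tracker is down=not, Inboard thruster lost=not, Lower reaction wheel failed=not, Forward rate sensor is out=not → no input occurs → does not occur.
Control loop fails [AND]: Lower magnetorquer trips=occurs, Momentum path unavailable=not → not all inputs occur → does not occur.
Reaction-wheel cluster lost [OR]: Sun sensor stuck=occurs, Outboard gyro failed=occurs → at least one input occurs → occurs.
Sensor suite down [OR]: C wheel driver faulted=occurs, Propellant valve is inoperative=occurs → at least one input occurs → occurs.
Backup chain lost [AND]: Sensor suite down=occurs, Upper magnetorquer 2 lost=occurs → all inputs occur → occurs.
Thruster branch unavailable [OR]: Backup IMU malfunctions=occurs, Backup chain lost=occurs, Left star tracker 2 trips=occurs, Reserve thruster 2 failed=not → at least one input occurs → occurs.
Momentum path 2 inoperative [OR]: Thruster branch unavailable=occurs, Reaction wheel 2 is down=occurs, North rate sensor 2 degraded=occurs → at least one input occurs → occurs.
Spacecraft attitude control lost [AND]: Control loop fails=not, Reaction-wheel cluster lost=occurs, Momentum path 2 inoperative=occurs → not all inputs occur → does not occur.

No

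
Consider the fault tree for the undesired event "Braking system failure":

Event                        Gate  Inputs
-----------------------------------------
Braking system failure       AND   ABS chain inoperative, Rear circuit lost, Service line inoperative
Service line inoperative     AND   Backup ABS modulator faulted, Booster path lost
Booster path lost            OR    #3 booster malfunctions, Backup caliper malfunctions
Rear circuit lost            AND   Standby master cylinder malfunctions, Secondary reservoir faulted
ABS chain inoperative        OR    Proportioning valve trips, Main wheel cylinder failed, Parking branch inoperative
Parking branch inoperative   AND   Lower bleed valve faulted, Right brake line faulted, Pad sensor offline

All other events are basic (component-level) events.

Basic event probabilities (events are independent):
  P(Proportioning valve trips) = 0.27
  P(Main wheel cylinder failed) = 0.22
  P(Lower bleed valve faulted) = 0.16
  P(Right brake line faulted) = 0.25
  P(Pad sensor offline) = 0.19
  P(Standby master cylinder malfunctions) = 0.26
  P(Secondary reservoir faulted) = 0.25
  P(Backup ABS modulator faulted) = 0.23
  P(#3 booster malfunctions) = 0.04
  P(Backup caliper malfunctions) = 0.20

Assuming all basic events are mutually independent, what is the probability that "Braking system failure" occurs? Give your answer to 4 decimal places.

0.0015

P(Parking branch inoperative) [AND] = 0.16 × 0.25 × 0.19 = 0.007600
P(ABS chain inoperative) [OR] = 1 − (1−0.27) × (1−0.22) × (1−0.007600) = 0.434927
P(Rear circuit lost) [AND] = 0.26 × 0.25 = 0.065000
P(Booster path lost) [OR] = 1 − (1−0.04) × (1−0.20) = 0.232000
P(Service line inoperative) [AND] = 0.23 × 0.232000 = 0.053360
P(Braking system failure) [AND] = 0.434927 × 0.065000 × 0.053360 = 0.001509
Rounded to 4 decimal places: P(Braking system failure) ≈ 0.0015.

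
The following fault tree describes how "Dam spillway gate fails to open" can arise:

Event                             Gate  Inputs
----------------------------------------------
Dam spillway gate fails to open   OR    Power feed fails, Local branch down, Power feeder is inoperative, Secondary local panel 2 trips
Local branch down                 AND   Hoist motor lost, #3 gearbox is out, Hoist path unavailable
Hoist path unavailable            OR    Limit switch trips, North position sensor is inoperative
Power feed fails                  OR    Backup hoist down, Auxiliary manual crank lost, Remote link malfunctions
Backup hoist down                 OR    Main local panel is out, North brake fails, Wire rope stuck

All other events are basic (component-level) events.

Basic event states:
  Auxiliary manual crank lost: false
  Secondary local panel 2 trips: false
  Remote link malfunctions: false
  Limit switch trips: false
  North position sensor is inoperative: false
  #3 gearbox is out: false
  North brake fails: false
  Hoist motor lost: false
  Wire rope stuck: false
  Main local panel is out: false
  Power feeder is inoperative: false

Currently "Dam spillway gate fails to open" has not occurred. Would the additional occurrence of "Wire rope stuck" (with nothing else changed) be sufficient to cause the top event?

Yes

Counterfactual: set "Wire rope stuck" to occurred.
Backup hoist down [OR]: Main local panel is out=not, North brake fails=not, Wire rope stuck=occurs → at least one input occurs → occurs.
Power feed fails [OR]: Backup hoist down=occurs, Auxiliary manual crank lost=not, Remote link malfunctions=not → at least one input occurs → occurs.
Hoist path unavailable [OR]: Limit switch trips=not, North position sensor is inoperative=not → no input occurs → does not occur.
Local branch down [AND]: Hoist motor lost=not, #3 gearbox is out=not, Hoist path unavailable=not → not all inputs occur → does not occur.
Dam spillway gate fails to open [OR]: Power feed fails=occurs, Local branch down=not, Power feeder is inoperative=not, Secondary local panel 2 trips=not → at least one input occurs → occurs.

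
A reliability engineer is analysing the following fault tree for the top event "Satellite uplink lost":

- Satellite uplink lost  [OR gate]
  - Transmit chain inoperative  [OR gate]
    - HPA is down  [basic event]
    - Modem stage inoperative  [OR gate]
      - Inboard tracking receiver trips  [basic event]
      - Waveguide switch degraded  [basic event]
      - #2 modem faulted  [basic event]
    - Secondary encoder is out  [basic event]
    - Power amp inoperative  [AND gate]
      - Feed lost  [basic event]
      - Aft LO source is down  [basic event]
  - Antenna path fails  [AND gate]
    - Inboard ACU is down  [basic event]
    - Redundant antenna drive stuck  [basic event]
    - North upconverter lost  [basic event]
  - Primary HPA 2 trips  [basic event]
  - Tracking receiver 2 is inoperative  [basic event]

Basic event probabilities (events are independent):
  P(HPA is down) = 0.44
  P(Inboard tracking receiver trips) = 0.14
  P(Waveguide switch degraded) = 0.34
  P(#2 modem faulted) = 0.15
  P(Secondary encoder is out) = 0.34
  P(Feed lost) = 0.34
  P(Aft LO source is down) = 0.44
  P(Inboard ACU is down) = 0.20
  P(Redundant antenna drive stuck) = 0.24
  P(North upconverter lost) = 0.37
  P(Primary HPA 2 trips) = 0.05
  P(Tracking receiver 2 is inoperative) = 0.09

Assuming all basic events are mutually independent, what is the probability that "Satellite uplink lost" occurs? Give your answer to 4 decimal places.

0.8712

P(Modem stage inoperative) [OR] = 1 − (1−0.14) × (1−0.34) × (1−0.15) = 0.517540
P(Power amp inoperative) [AND] = 0.34 × 0.44 = 0.149600
P(Transmit chain inoperative) [OR] = 1 − (1−0.44) × (1−0.517540) × (1−0.34) × (1−0.149600) = 0.848359
P(Antenna path fails) [AND] = 0.20 × 0.24 × 0.37 = 0.017760
P(Satellite uplink lost) [OR] = 1 − (1−0.848359) × (1−0.017760) × (1−0.05) × (1−0.09) = 0.871235
Rounded to 4 decimal places: P(Satellite uplink lost) ≈ 0.8712.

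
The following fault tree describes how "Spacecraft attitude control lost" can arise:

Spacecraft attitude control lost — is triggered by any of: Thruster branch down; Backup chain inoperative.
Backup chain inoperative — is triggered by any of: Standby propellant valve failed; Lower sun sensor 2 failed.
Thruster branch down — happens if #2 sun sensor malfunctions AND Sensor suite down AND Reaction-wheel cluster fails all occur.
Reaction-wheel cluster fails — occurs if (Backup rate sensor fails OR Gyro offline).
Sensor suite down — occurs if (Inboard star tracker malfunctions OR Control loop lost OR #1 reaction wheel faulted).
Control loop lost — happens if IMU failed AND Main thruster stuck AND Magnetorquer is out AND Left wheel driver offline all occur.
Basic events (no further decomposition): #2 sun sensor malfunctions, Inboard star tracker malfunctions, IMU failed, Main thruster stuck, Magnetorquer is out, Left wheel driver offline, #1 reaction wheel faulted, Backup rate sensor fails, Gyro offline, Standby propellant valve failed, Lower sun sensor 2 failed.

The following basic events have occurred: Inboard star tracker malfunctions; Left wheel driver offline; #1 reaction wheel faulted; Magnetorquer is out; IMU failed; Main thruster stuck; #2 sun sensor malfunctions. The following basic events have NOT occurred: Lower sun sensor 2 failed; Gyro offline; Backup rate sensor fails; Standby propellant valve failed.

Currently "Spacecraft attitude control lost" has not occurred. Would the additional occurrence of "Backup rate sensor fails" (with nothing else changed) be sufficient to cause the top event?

Counterfactual: set "Backup rate sensor fails" to occurred.
Control loop lost [AND]: IMU failed=occurs, Main thruster stuck=occurs, Magnetorquer is out=occurs, Left wheel driver offline=occurs → all inputs occur → occurs.
Sensor suite down [OR]: Inboard star tracker malfunctions=occurs, Control loop lost=occurs, #1 reaction wheel faulted=occurs → at least one input occurs → occurs.
Reaction-wheel cluster fails [OR]: Backup rate sensor fails=occurs, Gyro offline=not → at least one input occurs → occurs.
Thruster branch down [AND]: #2 sun sensor malfunctions=occurs, Sensor suite down=occurs, Reaction-wheel cluster fails=occurs → all inputs occur → occurs.
Backup chain inoperative [OR]: Standby propellant valve failed=not, Lower sun sensor 2 failed=not → no input occurs → does not occur.
Spacecraft attitude control lost [OR]: Thruster branch down=occurs, Backup chain inoperative=not → at least one input occurs → occurs.

Yes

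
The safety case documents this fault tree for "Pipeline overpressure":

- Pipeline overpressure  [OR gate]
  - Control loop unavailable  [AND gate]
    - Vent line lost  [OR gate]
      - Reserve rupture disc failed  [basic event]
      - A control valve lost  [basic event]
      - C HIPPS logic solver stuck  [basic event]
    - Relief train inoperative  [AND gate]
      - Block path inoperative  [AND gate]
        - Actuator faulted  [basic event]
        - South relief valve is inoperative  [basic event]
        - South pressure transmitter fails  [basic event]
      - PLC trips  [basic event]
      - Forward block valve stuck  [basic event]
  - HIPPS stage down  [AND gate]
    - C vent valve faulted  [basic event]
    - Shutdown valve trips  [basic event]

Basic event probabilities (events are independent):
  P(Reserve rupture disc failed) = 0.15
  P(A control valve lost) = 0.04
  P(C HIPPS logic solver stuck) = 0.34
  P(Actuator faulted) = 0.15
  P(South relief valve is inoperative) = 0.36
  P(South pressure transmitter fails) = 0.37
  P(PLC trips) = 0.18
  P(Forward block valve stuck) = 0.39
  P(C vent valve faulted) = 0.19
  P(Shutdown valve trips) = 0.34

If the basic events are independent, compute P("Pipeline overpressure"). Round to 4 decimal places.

0.0652

P(Vent line lost) [OR] = 1 − (1−0.15) × (1−0.04) × (1−0.34) = 0.461440
P(Block path inoperative) [AND] = 0.15 × 0.36 × 0.37 = 0.019980
P(Relief train inoperative) [AND] = 0.019980 × 0.18 × 0.39 = 0.001403
P(Control loop unavailable) [AND] = 0.461440 × 0.001403 = 0.000647
P(HIPPS stage down) [AND] = 0.19 × 0.34 = 0.064600
P(Pipeline overpressure) [OR] = 1 − (1−0.000647) × (1−0.064600) = 0.065205
Rounded to 4 decimal places: P(Pipeline overpressure) ≈ 0.0652.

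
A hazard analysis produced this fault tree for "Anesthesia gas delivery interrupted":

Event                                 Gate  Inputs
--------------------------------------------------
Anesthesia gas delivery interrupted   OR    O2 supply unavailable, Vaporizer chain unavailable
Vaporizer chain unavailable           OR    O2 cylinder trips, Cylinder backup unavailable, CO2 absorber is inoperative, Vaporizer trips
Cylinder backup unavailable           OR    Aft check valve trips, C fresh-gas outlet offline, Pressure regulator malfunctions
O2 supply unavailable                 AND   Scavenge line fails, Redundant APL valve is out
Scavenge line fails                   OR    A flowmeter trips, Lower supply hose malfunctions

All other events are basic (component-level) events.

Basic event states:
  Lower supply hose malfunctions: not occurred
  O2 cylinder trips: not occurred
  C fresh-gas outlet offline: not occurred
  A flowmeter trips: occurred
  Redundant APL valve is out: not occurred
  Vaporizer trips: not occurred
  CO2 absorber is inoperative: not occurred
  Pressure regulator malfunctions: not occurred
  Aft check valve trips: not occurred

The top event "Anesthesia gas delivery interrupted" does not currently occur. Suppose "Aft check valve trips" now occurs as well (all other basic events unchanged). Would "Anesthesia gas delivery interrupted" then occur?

Counterfactual: set "Aft check valve trips" to occurred.
Scavenge line fails [OR]: A flowmeter trips=occurs, Lower supply hose malfunctions=not → at least one input occurs → occurs.
O2 supply unavailable [AND]: Scavenge line fails=occurs, Redundant APL valve is out=not → not all inputs occur → does not occur.
Cylinder backup unavailable [OR]: Aft check valve trips=occurs, C fresh-gas outlet offline=not, Pressure regulator malfunctions=not → at least one input occurs → occurs.
Vaporizer chain unavailable [OR]: O2 cylinder trips=not, Cylinder backup unavailable=occurs, CO2 absorber is inoperative=not, Vaporizer trips=not → at least one input occurs → occurs.
Anesthesia gas delivery interrupted [OR]: O2 supply unavailable=not, Vaporizer chain unavailable=occurs → at least one input occurs → occurs.

Yes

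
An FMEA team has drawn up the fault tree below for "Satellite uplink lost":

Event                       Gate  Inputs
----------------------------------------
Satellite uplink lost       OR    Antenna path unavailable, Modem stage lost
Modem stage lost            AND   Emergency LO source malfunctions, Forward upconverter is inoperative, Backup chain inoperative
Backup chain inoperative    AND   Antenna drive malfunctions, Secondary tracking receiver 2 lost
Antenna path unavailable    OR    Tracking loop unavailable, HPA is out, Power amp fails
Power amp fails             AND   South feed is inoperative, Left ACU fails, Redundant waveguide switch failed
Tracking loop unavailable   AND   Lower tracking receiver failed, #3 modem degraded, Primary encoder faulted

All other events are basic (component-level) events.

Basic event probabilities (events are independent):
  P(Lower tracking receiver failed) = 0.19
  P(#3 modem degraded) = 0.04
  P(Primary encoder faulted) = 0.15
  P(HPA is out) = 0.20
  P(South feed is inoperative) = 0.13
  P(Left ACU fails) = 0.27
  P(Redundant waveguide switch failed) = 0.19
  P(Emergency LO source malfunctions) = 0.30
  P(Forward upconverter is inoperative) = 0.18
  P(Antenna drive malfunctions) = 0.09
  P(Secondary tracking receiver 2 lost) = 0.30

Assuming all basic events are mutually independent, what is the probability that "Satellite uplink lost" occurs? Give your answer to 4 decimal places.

0.2074

P(Tracking loop unavailable) [AND] = 0.19 × 0.04 × 0.15 = 0.001140
P(Power amp fails) [AND] = 0.13 × 0.27 × 0.19 = 0.006669
P(Antenna path unavailable) [OR] = 1 − (1−0.001140) × (1−0.20) × (1−0.006669) = 0.206241
P(Backup chain inoperative) [AND] = 0.09 × 0.30 = 0.027000
P(Modem stage lost) [AND] = 0.30 × 0.18 × 0.027000 = 0.001458
P(Satellite uplink lost) [OR] = 1 − (1−0.206241) × (1−0.001458) = 0.207398
Rounded to 4 decimal places: P(Satellite uplink lost) ≈ 0.2074.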